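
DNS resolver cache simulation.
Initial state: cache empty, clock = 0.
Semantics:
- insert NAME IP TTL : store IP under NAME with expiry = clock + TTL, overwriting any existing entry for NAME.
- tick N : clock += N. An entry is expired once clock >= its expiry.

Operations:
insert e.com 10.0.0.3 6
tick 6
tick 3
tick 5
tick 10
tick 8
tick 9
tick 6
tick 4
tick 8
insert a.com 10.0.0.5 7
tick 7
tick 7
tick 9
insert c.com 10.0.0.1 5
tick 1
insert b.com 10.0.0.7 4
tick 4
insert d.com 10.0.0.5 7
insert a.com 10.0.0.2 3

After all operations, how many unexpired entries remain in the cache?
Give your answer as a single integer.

Answer: 2

Derivation:
Op 1: insert e.com -> 10.0.0.3 (expiry=0+6=6). clock=0
Op 2: tick 6 -> clock=6. purged={e.com}
Op 3: tick 3 -> clock=9.
Op 4: tick 5 -> clock=14.
Op 5: tick 10 -> clock=24.
Op 6: tick 8 -> clock=32.
Op 7: tick 9 -> clock=41.
Op 8: tick 6 -> clock=47.
Op 9: tick 4 -> clock=51.
Op 10: tick 8 -> clock=59.
Op 11: insert a.com -> 10.0.0.5 (expiry=59+7=66). clock=59
Op 12: tick 7 -> clock=66. purged={a.com}
Op 13: tick 7 -> clock=73.
Op 14: tick 9 -> clock=82.
Op 15: insert c.com -> 10.0.0.1 (expiry=82+5=87). clock=82
Op 16: tick 1 -> clock=83.
Op 17: insert b.com -> 10.0.0.7 (expiry=83+4=87). clock=83
Op 18: tick 4 -> clock=87. purged={b.com,c.com}
Op 19: insert d.com -> 10.0.0.5 (expiry=87+7=94). clock=87
Op 20: insert a.com -> 10.0.0.2 (expiry=87+3=90). clock=87
Final cache (unexpired): {a.com,d.com} -> size=2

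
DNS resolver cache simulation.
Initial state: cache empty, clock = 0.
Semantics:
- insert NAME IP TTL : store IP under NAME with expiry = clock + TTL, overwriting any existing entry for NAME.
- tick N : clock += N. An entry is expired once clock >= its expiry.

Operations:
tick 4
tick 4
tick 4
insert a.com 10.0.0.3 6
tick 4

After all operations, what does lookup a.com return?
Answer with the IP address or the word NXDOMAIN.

Answer: 10.0.0.3

Derivation:
Op 1: tick 4 -> clock=4.
Op 2: tick 4 -> clock=8.
Op 3: tick 4 -> clock=12.
Op 4: insert a.com -> 10.0.0.3 (expiry=12+6=18). clock=12
Op 5: tick 4 -> clock=16.
lookup a.com: present, ip=10.0.0.3 expiry=18 > clock=16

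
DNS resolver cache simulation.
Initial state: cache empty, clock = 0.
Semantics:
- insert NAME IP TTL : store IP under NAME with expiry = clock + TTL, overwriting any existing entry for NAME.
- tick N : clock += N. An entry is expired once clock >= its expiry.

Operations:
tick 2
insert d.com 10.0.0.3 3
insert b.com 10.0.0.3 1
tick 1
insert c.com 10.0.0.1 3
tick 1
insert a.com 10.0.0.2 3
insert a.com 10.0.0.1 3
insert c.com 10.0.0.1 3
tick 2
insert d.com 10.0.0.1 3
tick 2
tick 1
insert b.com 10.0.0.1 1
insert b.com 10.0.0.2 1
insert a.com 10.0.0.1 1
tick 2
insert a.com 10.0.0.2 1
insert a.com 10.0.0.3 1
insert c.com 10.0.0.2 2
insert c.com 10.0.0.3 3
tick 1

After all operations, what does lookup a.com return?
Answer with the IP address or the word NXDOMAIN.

Answer: NXDOMAIN

Derivation:
Op 1: tick 2 -> clock=2.
Op 2: insert d.com -> 10.0.0.3 (expiry=2+3=5). clock=2
Op 3: insert b.com -> 10.0.0.3 (expiry=2+1=3). clock=2
Op 4: tick 1 -> clock=3. purged={b.com}
Op 5: insert c.com -> 10.0.0.1 (expiry=3+3=6). clock=3
Op 6: tick 1 -> clock=4.
Op 7: insert a.com -> 10.0.0.2 (expiry=4+3=7). clock=4
Op 8: insert a.com -> 10.0.0.1 (expiry=4+3=7). clock=4
Op 9: insert c.com -> 10.0.0.1 (expiry=4+3=7). clock=4
Op 10: tick 2 -> clock=6. purged={d.com}
Op 11: insert d.com -> 10.0.0.1 (expiry=6+3=9). clock=6
Op 12: tick 2 -> clock=8. purged={a.com,c.com}
Op 13: tick 1 -> clock=9. purged={d.com}
Op 14: insert b.com -> 10.0.0.1 (expiry=9+1=10). clock=9
Op 15: insert b.com -> 10.0.0.2 (expiry=9+1=10). clock=9
Op 16: insert a.com -> 10.0.0.1 (expiry=9+1=10). clock=9
Op 17: tick 2 -> clock=11. purged={a.com,b.com}
Op 18: insert a.com -> 10.0.0.2 (expiry=11+1=12). clock=11
Op 19: insert a.com -> 10.0.0.3 (expiry=11+1=12). clock=11
Op 20: insert c.com -> 10.0.0.2 (expiry=11+2=13). clock=11
Op 21: insert c.com -> 10.0.0.3 (expiry=11+3=14). clock=11
Op 22: tick 1 -> clock=12. purged={a.com}
lookup a.com: not in cache (expired or never inserted)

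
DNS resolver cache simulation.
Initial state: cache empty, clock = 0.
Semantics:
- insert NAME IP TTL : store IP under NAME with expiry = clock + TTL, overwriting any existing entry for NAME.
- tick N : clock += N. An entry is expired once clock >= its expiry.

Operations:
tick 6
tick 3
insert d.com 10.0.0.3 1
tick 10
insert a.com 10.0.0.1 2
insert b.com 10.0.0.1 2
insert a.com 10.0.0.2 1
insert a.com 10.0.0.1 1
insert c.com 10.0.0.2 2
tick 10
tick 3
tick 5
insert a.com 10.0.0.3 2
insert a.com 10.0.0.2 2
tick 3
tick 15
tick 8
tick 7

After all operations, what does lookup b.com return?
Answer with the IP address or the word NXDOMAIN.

Op 1: tick 6 -> clock=6.
Op 2: tick 3 -> clock=9.
Op 3: insert d.com -> 10.0.0.3 (expiry=9+1=10). clock=9
Op 4: tick 10 -> clock=19. purged={d.com}
Op 5: insert a.com -> 10.0.0.1 (expiry=19+2=21). clock=19
Op 6: insert b.com -> 10.0.0.1 (expiry=19+2=21). clock=19
Op 7: insert a.com -> 10.0.0.2 (expiry=19+1=20). clock=19
Op 8: insert a.com -> 10.0.0.1 (expiry=19+1=20). clock=19
Op 9: insert c.com -> 10.0.0.2 (expiry=19+2=21). clock=19
Op 10: tick 10 -> clock=29. purged={a.com,b.com,c.com}
Op 11: tick 3 -> clock=32.
Op 12: tick 5 -> clock=37.
Op 13: insert a.com -> 10.0.0.3 (expiry=37+2=39). clock=37
Op 14: insert a.com -> 10.0.0.2 (expiry=37+2=39). clock=37
Op 15: tick 3 -> clock=40. purged={a.com}
Op 16: tick 15 -> clock=55.
Op 17: tick 8 -> clock=63.
Op 18: tick 7 -> clock=70.
lookup b.com: not in cache (expired or never inserted)

Answer: NXDOMAIN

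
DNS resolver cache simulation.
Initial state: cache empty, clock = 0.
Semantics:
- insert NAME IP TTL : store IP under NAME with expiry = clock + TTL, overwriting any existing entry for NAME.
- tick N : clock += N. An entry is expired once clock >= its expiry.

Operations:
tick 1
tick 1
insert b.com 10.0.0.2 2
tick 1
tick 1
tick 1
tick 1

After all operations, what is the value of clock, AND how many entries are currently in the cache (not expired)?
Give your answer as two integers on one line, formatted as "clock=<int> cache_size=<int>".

Op 1: tick 1 -> clock=1.
Op 2: tick 1 -> clock=2.
Op 3: insert b.com -> 10.0.0.2 (expiry=2+2=4). clock=2
Op 4: tick 1 -> clock=3.
Op 5: tick 1 -> clock=4. purged={b.com}
Op 6: tick 1 -> clock=5.
Op 7: tick 1 -> clock=6.
Final clock = 6
Final cache (unexpired): {} -> size=0

Answer: clock=6 cache_size=0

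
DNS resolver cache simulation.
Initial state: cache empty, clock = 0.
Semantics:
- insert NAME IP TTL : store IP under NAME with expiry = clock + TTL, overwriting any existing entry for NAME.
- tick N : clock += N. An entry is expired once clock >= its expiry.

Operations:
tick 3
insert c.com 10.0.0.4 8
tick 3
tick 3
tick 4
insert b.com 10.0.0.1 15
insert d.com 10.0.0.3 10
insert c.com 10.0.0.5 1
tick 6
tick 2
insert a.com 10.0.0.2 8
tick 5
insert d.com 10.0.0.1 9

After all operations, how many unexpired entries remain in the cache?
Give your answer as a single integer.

Op 1: tick 3 -> clock=3.
Op 2: insert c.com -> 10.0.0.4 (expiry=3+8=11). clock=3
Op 3: tick 3 -> clock=6.
Op 4: tick 3 -> clock=9.
Op 5: tick 4 -> clock=13. purged={c.com}
Op 6: insert b.com -> 10.0.0.1 (expiry=13+15=28). clock=13
Op 7: insert d.com -> 10.0.0.3 (expiry=13+10=23). clock=13
Op 8: insert c.com -> 10.0.0.5 (expiry=13+1=14). clock=13
Op 9: tick 6 -> clock=19. purged={c.com}
Op 10: tick 2 -> clock=21.
Op 11: insert a.com -> 10.0.0.2 (expiry=21+8=29). clock=21
Op 12: tick 5 -> clock=26. purged={d.com}
Op 13: insert d.com -> 10.0.0.1 (expiry=26+9=35). clock=26
Final cache (unexpired): {a.com,b.com,d.com} -> size=3

Answer: 3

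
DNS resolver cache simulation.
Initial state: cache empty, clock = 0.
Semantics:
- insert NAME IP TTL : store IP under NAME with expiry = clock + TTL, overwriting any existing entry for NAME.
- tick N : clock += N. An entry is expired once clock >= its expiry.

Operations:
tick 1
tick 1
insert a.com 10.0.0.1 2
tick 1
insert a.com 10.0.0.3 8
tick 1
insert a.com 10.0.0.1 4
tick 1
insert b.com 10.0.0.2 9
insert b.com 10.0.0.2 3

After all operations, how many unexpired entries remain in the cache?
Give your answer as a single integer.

Op 1: tick 1 -> clock=1.
Op 2: tick 1 -> clock=2.
Op 3: insert a.com -> 10.0.0.1 (expiry=2+2=4). clock=2
Op 4: tick 1 -> clock=3.
Op 5: insert a.com -> 10.0.0.3 (expiry=3+8=11). clock=3
Op 6: tick 1 -> clock=4.
Op 7: insert a.com -> 10.0.0.1 (expiry=4+4=8). clock=4
Op 8: tick 1 -> clock=5.
Op 9: insert b.com -> 10.0.0.2 (expiry=5+9=14). clock=5
Op 10: insert b.com -> 10.0.0.2 (expiry=5+3=8). clock=5
Final cache (unexpired): {a.com,b.com} -> size=2

Answer: 2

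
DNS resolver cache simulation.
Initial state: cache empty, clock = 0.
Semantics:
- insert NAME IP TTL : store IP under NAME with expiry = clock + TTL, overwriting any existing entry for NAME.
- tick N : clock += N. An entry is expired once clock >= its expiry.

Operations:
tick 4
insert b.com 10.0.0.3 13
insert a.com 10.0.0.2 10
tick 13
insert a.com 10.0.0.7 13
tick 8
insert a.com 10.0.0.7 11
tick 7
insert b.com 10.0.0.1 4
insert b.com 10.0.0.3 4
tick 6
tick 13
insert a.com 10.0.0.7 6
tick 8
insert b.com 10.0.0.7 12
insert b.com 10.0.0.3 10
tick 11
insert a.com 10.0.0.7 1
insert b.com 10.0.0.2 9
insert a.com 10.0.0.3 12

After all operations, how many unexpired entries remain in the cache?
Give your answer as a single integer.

Op 1: tick 4 -> clock=4.
Op 2: insert b.com -> 10.0.0.3 (expiry=4+13=17). clock=4
Op 3: insert a.com -> 10.0.0.2 (expiry=4+10=14). clock=4
Op 4: tick 13 -> clock=17. purged={a.com,b.com}
Op 5: insert a.com -> 10.0.0.7 (expiry=17+13=30). clock=17
Op 6: tick 8 -> clock=25.
Op 7: insert a.com -> 10.0.0.7 (expiry=25+11=36). clock=25
Op 8: tick 7 -> clock=32.
Op 9: insert b.com -> 10.0.0.1 (expiry=32+4=36). clock=32
Op 10: insert b.com -> 10.0.0.3 (expiry=32+4=36). clock=32
Op 11: tick 6 -> clock=38. purged={a.com,b.com}
Op 12: tick 13 -> clock=51.
Op 13: insert a.com -> 10.0.0.7 (expiry=51+6=57). clock=51
Op 14: tick 8 -> clock=59. purged={a.com}
Op 15: insert b.com -> 10.0.0.7 (expiry=59+12=71). clock=59
Op 16: insert b.com -> 10.0.0.3 (expiry=59+10=69). clock=59
Op 17: tick 11 -> clock=70. purged={b.com}
Op 18: insert a.com -> 10.0.0.7 (expiry=70+1=71). clock=70
Op 19: insert b.com -> 10.0.0.2 (expiry=70+9=79). clock=70
Op 20: insert a.com -> 10.0.0.3 (expiry=70+12=82). clock=70
Final cache (unexpired): {a.com,b.com} -> size=2

Answer: 2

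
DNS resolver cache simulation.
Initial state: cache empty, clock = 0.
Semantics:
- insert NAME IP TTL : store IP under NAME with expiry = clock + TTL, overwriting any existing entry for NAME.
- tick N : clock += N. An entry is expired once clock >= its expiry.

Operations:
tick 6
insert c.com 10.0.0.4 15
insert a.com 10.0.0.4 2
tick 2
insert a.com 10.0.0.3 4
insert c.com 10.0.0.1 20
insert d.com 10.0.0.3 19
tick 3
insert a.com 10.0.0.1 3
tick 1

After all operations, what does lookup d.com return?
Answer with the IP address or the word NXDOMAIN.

Op 1: tick 6 -> clock=6.
Op 2: insert c.com -> 10.0.0.4 (expiry=6+15=21). clock=6
Op 3: insert a.com -> 10.0.0.4 (expiry=6+2=8). clock=6
Op 4: tick 2 -> clock=8. purged={a.com}
Op 5: insert a.com -> 10.0.0.3 (expiry=8+4=12). clock=8
Op 6: insert c.com -> 10.0.0.1 (expiry=8+20=28). clock=8
Op 7: insert d.com -> 10.0.0.3 (expiry=8+19=27). clock=8
Op 8: tick 3 -> clock=11.
Op 9: insert a.com -> 10.0.0.1 (expiry=11+3=14). clock=11
Op 10: tick 1 -> clock=12.
lookup d.com: present, ip=10.0.0.3 expiry=27 > clock=12

Answer: 10.0.0.3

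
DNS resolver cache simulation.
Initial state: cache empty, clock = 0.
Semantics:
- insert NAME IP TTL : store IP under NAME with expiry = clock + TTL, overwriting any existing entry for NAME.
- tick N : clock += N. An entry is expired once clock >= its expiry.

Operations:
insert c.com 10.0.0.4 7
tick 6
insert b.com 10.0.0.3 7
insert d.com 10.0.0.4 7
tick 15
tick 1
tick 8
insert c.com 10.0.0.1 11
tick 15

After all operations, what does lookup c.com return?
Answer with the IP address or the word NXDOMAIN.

Answer: NXDOMAIN

Derivation:
Op 1: insert c.com -> 10.0.0.4 (expiry=0+7=7). clock=0
Op 2: tick 6 -> clock=6.
Op 3: insert b.com -> 10.0.0.3 (expiry=6+7=13). clock=6
Op 4: insert d.com -> 10.0.0.4 (expiry=6+7=13). clock=6
Op 5: tick 15 -> clock=21. purged={b.com,c.com,d.com}
Op 6: tick 1 -> clock=22.
Op 7: tick 8 -> clock=30.
Op 8: insert c.com -> 10.0.0.1 (expiry=30+11=41). clock=30
Op 9: tick 15 -> clock=45. purged={c.com}
lookup c.com: not in cache (expired or never inserted)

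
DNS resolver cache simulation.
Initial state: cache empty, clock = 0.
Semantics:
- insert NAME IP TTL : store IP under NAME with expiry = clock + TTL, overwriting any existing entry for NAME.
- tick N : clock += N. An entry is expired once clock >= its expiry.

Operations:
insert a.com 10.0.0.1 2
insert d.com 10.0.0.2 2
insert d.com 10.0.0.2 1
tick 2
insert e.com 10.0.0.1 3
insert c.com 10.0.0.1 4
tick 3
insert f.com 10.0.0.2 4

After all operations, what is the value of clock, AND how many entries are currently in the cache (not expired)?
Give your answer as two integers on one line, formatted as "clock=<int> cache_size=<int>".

Answer: clock=5 cache_size=2

Derivation:
Op 1: insert a.com -> 10.0.0.1 (expiry=0+2=2). clock=0
Op 2: insert d.com -> 10.0.0.2 (expiry=0+2=2). clock=0
Op 3: insert d.com -> 10.0.0.2 (expiry=0+1=1). clock=0
Op 4: tick 2 -> clock=2. purged={a.com,d.com}
Op 5: insert e.com -> 10.0.0.1 (expiry=2+3=5). clock=2
Op 6: insert c.com -> 10.0.0.1 (expiry=2+4=6). clock=2
Op 7: tick 3 -> clock=5. purged={e.com}
Op 8: insert f.com -> 10.0.0.2 (expiry=5+4=9). clock=5
Final clock = 5
Final cache (unexpired): {c.com,f.com} -> size=2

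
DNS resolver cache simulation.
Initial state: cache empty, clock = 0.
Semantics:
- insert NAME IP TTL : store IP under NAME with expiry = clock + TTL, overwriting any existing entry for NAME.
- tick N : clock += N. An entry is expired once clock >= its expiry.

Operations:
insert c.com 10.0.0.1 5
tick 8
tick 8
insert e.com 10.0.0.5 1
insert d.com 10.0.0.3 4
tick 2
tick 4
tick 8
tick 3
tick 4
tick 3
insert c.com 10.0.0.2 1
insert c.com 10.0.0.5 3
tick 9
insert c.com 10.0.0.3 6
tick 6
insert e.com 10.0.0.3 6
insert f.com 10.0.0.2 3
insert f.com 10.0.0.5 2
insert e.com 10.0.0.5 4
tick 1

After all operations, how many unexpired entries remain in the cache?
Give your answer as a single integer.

Op 1: insert c.com -> 10.0.0.1 (expiry=0+5=5). clock=0
Op 2: tick 8 -> clock=8. purged={c.com}
Op 3: tick 8 -> clock=16.
Op 4: insert e.com -> 10.0.0.5 (expiry=16+1=17). clock=16
Op 5: insert d.com -> 10.0.0.3 (expiry=16+4=20). clock=16
Op 6: tick 2 -> clock=18. purged={e.com}
Op 7: tick 4 -> clock=22. purged={d.com}
Op 8: tick 8 -> clock=30.
Op 9: tick 3 -> clock=33.
Op 10: tick 4 -> clock=37.
Op 11: tick 3 -> clock=40.
Op 12: insert c.com -> 10.0.0.2 (expiry=40+1=41). clock=40
Op 13: insert c.com -> 10.0.0.5 (expiry=40+3=43). clock=40
Op 14: tick 9 -> clock=49. purged={c.com}
Op 15: insert c.com -> 10.0.0.3 (expiry=49+6=55). clock=49
Op 16: tick 6 -> clock=55. purged={c.com}
Op 17: insert e.com -> 10.0.0.3 (expiry=55+6=61). clock=55
Op 18: insert f.com -> 10.0.0.2 (expiry=55+3=58). clock=55
Op 19: insert f.com -> 10.0.0.5 (expiry=55+2=57). clock=55
Op 20: insert e.com -> 10.0.0.5 (expiry=55+4=59). clock=55
Op 21: tick 1 -> clock=56.
Final cache (unexpired): {e.com,f.com} -> size=2

Answer: 2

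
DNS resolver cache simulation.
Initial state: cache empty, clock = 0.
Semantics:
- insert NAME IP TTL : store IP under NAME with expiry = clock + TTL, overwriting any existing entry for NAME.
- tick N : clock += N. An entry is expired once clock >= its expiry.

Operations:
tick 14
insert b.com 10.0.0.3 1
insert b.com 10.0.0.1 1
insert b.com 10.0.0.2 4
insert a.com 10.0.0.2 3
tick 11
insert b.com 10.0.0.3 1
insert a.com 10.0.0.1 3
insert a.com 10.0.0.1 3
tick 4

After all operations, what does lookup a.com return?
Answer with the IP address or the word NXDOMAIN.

Answer: NXDOMAIN

Derivation:
Op 1: tick 14 -> clock=14.
Op 2: insert b.com -> 10.0.0.3 (expiry=14+1=15). clock=14
Op 3: insert b.com -> 10.0.0.1 (expiry=14+1=15). clock=14
Op 4: insert b.com -> 10.0.0.2 (expiry=14+4=18). clock=14
Op 5: insert a.com -> 10.0.0.2 (expiry=14+3=17). clock=14
Op 6: tick 11 -> clock=25. purged={a.com,b.com}
Op 7: insert b.com -> 10.0.0.3 (expiry=25+1=26). clock=25
Op 8: insert a.com -> 10.0.0.1 (expiry=25+3=28). clock=25
Op 9: insert a.com -> 10.0.0.1 (expiry=25+3=28). clock=25
Op 10: tick 4 -> clock=29. purged={a.com,b.com}
lookup a.com: not in cache (expired or never inserted)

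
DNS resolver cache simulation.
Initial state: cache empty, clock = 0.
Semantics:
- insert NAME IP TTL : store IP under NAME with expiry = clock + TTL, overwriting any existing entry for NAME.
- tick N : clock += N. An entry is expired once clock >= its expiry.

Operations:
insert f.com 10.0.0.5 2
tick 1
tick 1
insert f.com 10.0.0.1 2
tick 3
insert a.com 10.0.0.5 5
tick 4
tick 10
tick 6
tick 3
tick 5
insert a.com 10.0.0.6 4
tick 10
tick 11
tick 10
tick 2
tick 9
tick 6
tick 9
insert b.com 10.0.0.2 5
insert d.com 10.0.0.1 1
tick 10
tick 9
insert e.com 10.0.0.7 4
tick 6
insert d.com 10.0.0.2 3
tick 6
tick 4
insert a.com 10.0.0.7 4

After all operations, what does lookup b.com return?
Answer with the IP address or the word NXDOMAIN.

Answer: NXDOMAIN

Derivation:
Op 1: insert f.com -> 10.0.0.5 (expiry=0+2=2). clock=0
Op 2: tick 1 -> clock=1.
Op 3: tick 1 -> clock=2. purged={f.com}
Op 4: insert f.com -> 10.0.0.1 (expiry=2+2=4). clock=2
Op 5: tick 3 -> clock=5. purged={f.com}
Op 6: insert a.com -> 10.0.0.5 (expiry=5+5=10). clock=5
Op 7: tick 4 -> clock=9.
Op 8: tick 10 -> clock=19. purged={a.com}
Op 9: tick 6 -> clock=25.
Op 10: tick 3 -> clock=28.
Op 11: tick 5 -> clock=33.
Op 12: insert a.com -> 10.0.0.6 (expiry=33+4=37). clock=33
Op 13: tick 10 -> clock=43. purged={a.com}
Op 14: tick 11 -> clock=54.
Op 15: tick 10 -> clock=64.
Op 16: tick 2 -> clock=66.
Op 17: tick 9 -> clock=75.
Op 18: tick 6 -> clock=81.
Op 19: tick 9 -> clock=90.
Op 20: insert b.com -> 10.0.0.2 (expiry=90+5=95). clock=90
Op 21: insert d.com -> 10.0.0.1 (expiry=90+1=91). clock=90
Op 22: tick 10 -> clock=100. purged={b.com,d.com}
Op 23: tick 9 -> clock=109.
Op 24: insert e.com -> 10.0.0.7 (expiry=109+4=113). clock=109
Op 25: tick 6 -> clock=115. purged={e.com}
Op 26: insert d.com -> 10.0.0.2 (expiry=115+3=118). clock=115
Op 27: tick 6 -> clock=121. purged={d.com}
Op 28: tick 4 -> clock=125.
Op 29: insert a.com -> 10.0.0.7 (expiry=125+4=129). clock=125
lookup b.com: not in cache (expired or never inserted)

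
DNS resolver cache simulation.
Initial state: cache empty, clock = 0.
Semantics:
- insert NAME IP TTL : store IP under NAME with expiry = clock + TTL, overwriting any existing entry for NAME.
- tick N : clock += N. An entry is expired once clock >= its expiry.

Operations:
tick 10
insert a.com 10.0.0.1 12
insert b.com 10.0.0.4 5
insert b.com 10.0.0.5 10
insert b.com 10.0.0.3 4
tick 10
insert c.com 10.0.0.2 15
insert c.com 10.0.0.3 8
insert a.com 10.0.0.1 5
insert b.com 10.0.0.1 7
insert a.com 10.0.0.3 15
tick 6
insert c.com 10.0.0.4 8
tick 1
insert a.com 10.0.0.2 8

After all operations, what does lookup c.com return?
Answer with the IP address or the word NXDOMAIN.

Answer: 10.0.0.4

Derivation:
Op 1: tick 10 -> clock=10.
Op 2: insert a.com -> 10.0.0.1 (expiry=10+12=22). clock=10
Op 3: insert b.com -> 10.0.0.4 (expiry=10+5=15). clock=10
Op 4: insert b.com -> 10.0.0.5 (expiry=10+10=20). clock=10
Op 5: insert b.com -> 10.0.0.3 (expiry=10+4=14). clock=10
Op 6: tick 10 -> clock=20. purged={b.com}
Op 7: insert c.com -> 10.0.0.2 (expiry=20+15=35). clock=20
Op 8: insert c.com -> 10.0.0.3 (expiry=20+8=28). clock=20
Op 9: insert a.com -> 10.0.0.1 (expiry=20+5=25). clock=20
Op 10: insert b.com -> 10.0.0.1 (expiry=20+7=27). clock=20
Op 11: insert a.com -> 10.0.0.3 (expiry=20+15=35). clock=20
Op 12: tick 6 -> clock=26.
Op 13: insert c.com -> 10.0.0.4 (expiry=26+8=34). clock=26
Op 14: tick 1 -> clock=27. purged={b.com}
Op 15: insert a.com -> 10.0.0.2 (expiry=27+8=35). clock=27
lookup c.com: present, ip=10.0.0.4 expiry=34 > clock=27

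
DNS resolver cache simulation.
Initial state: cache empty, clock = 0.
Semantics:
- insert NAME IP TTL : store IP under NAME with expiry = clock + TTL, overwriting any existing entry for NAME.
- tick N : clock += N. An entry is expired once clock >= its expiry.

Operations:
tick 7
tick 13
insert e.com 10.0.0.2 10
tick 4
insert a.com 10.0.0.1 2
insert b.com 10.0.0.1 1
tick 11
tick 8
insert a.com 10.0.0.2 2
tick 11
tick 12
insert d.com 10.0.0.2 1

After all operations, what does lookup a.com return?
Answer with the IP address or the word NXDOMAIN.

Answer: NXDOMAIN

Derivation:
Op 1: tick 7 -> clock=7.
Op 2: tick 13 -> clock=20.
Op 3: insert e.com -> 10.0.0.2 (expiry=20+10=30). clock=20
Op 4: tick 4 -> clock=24.
Op 5: insert a.com -> 10.0.0.1 (expiry=24+2=26). clock=24
Op 6: insert b.com -> 10.0.0.1 (expiry=24+1=25). clock=24
Op 7: tick 11 -> clock=35. purged={a.com,b.com,e.com}
Op 8: tick 8 -> clock=43.
Op 9: insert a.com -> 10.0.0.2 (expiry=43+2=45). clock=43
Op 10: tick 11 -> clock=54. purged={a.com}
Op 11: tick 12 -> clock=66.
Op 12: insert d.com -> 10.0.0.2 (expiry=66+1=67). clock=66
lookup a.com: not in cache (expired or never inserted)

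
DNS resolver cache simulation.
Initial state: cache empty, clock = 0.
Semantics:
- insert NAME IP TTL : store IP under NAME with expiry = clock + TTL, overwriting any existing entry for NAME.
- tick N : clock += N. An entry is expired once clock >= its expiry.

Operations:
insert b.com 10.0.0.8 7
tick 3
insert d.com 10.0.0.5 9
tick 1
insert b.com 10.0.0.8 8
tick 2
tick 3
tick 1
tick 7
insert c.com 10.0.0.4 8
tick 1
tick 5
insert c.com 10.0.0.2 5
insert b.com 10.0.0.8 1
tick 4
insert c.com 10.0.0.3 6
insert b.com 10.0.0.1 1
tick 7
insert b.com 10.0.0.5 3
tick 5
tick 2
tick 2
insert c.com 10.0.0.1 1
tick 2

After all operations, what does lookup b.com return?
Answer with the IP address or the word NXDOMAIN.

Op 1: insert b.com -> 10.0.0.8 (expiry=0+7=7). clock=0
Op 2: tick 3 -> clock=3.
Op 3: insert d.com -> 10.0.0.5 (expiry=3+9=12). clock=3
Op 4: tick 1 -> clock=4.
Op 5: insert b.com -> 10.0.0.8 (expiry=4+8=12). clock=4
Op 6: tick 2 -> clock=6.
Op 7: tick 3 -> clock=9.
Op 8: tick 1 -> clock=10.
Op 9: tick 7 -> clock=17. purged={b.com,d.com}
Op 10: insert c.com -> 10.0.0.4 (expiry=17+8=25). clock=17
Op 11: tick 1 -> clock=18.
Op 12: tick 5 -> clock=23.
Op 13: insert c.com -> 10.0.0.2 (expiry=23+5=28). clock=23
Op 14: insert b.com -> 10.0.0.8 (expiry=23+1=24). clock=23
Op 15: tick 4 -> clock=27. purged={b.com}
Op 16: insert c.com -> 10.0.0.3 (expiry=27+6=33). clock=27
Op 17: insert b.com -> 10.0.0.1 (expiry=27+1=28). clock=27
Op 18: tick 7 -> clock=34. purged={b.com,c.com}
Op 19: insert b.com -> 10.0.0.5 (expiry=34+3=37). clock=34
Op 20: tick 5 -> clock=39. purged={b.com}
Op 21: tick 2 -> clock=41.
Op 22: tick 2 -> clock=43.
Op 23: insert c.com -> 10.0.0.1 (expiry=43+1=44). clock=43
Op 24: tick 2 -> clock=45. purged={c.com}
lookup b.com: not in cache (expired or never inserted)

Answer: NXDOMAIN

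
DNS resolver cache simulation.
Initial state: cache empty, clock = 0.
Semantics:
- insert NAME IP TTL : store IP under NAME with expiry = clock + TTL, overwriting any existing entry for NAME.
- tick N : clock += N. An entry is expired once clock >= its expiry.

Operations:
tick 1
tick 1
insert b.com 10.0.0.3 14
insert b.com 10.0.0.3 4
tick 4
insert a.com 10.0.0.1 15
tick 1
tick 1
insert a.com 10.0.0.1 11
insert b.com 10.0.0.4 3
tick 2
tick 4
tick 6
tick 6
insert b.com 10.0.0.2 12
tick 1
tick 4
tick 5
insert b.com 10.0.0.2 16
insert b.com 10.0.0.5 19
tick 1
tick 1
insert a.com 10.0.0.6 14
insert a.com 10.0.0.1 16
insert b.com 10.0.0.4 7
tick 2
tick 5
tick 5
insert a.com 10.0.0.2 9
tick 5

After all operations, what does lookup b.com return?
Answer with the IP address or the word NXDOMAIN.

Op 1: tick 1 -> clock=1.
Op 2: tick 1 -> clock=2.
Op 3: insert b.com -> 10.0.0.3 (expiry=2+14=16). clock=2
Op 4: insert b.com -> 10.0.0.3 (expiry=2+4=6). clock=2
Op 5: tick 4 -> clock=6. purged={b.com}
Op 6: insert a.com -> 10.0.0.1 (expiry=6+15=21). clock=6
Op 7: tick 1 -> clock=7.
Op 8: tick 1 -> clock=8.
Op 9: insert a.com -> 10.0.0.1 (expiry=8+11=19). clock=8
Op 10: insert b.com -> 10.0.0.4 (expiry=8+3=11). clock=8
Op 11: tick 2 -> clock=10.
Op 12: tick 4 -> clock=14. purged={b.com}
Op 13: tick 6 -> clock=20. purged={a.com}
Op 14: tick 6 -> clock=26.
Op 15: insert b.com -> 10.0.0.2 (expiry=26+12=38). clock=26
Op 16: tick 1 -> clock=27.
Op 17: tick 4 -> clock=31.
Op 18: tick 5 -> clock=36.
Op 19: insert b.com -> 10.0.0.2 (expiry=36+16=52). clock=36
Op 20: insert b.com -> 10.0.0.5 (expiry=36+19=55). clock=36
Op 21: tick 1 -> clock=37.
Op 22: tick 1 -> clock=38.
Op 23: insert a.com -> 10.0.0.6 (expiry=38+14=52). clock=38
Op 24: insert a.com -> 10.0.0.1 (expiry=38+16=54). clock=38
Op 25: insert b.com -> 10.0.0.4 (expiry=38+7=45). clock=38
Op 26: tick 2 -> clock=40.
Op 27: tick 5 -> clock=45. purged={b.com}
Op 28: tick 5 -> clock=50.
Op 29: insert a.com -> 10.0.0.2 (expiry=50+9=59). clock=50
Op 30: tick 5 -> clock=55.
lookup b.com: not in cache (expired or never inserted)

Answer: NXDOMAIN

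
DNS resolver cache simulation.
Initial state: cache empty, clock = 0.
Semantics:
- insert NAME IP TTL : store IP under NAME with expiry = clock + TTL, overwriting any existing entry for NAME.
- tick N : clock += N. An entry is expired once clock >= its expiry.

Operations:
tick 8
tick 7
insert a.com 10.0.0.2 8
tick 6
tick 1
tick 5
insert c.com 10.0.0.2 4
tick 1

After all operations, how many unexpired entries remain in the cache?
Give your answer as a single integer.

Answer: 1

Derivation:
Op 1: tick 8 -> clock=8.
Op 2: tick 7 -> clock=15.
Op 3: insert a.com -> 10.0.0.2 (expiry=15+8=23). clock=15
Op 4: tick 6 -> clock=21.
Op 5: tick 1 -> clock=22.
Op 6: tick 5 -> clock=27. purged={a.com}
Op 7: insert c.com -> 10.0.0.2 (expiry=27+4=31). clock=27
Op 8: tick 1 -> clock=28.
Final cache (unexpired): {c.com} -> size=1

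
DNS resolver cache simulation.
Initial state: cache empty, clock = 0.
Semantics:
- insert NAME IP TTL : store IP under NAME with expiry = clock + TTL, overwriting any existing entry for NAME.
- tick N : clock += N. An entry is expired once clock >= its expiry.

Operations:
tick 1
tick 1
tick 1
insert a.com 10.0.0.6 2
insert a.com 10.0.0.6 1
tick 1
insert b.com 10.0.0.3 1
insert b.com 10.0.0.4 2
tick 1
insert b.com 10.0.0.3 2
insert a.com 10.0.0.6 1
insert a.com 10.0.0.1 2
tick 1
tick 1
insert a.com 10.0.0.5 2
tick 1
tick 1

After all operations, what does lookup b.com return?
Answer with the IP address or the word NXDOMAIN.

Op 1: tick 1 -> clock=1.
Op 2: tick 1 -> clock=2.
Op 3: tick 1 -> clock=3.
Op 4: insert a.com -> 10.0.0.6 (expiry=3+2=5). clock=3
Op 5: insert a.com -> 10.0.0.6 (expiry=3+1=4). clock=3
Op 6: tick 1 -> clock=4. purged={a.com}
Op 7: insert b.com -> 10.0.0.3 (expiry=4+1=5). clock=4
Op 8: insert b.com -> 10.0.0.4 (expiry=4+2=6). clock=4
Op 9: tick 1 -> clock=5.
Op 10: insert b.com -> 10.0.0.3 (expiry=5+2=7). clock=5
Op 11: insert a.com -> 10.0.0.6 (expiry=5+1=6). clock=5
Op 12: insert a.com -> 10.0.0.1 (expiry=5+2=7). clock=5
Op 13: tick 1 -> clock=6.
Op 14: tick 1 -> clock=7. purged={a.com,b.com}
Op 15: insert a.com -> 10.0.0.5 (expiry=7+2=9). clock=7
Op 16: tick 1 -> clock=8.
Op 17: tick 1 -> clock=9. purged={a.com}
lookup b.com: not in cache (expired or never inserted)

Answer: NXDOMAIN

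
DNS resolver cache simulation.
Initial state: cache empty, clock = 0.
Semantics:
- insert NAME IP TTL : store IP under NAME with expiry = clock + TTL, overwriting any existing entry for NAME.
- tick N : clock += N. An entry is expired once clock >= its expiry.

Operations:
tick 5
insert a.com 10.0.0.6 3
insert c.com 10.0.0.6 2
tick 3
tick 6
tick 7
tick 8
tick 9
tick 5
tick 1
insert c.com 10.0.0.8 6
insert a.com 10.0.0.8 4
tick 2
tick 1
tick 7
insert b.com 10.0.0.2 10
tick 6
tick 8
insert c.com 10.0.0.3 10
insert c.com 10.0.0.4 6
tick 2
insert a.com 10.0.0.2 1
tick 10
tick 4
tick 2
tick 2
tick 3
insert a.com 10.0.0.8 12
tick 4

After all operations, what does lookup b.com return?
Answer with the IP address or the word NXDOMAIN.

Answer: NXDOMAIN

Derivation:
Op 1: tick 5 -> clock=5.
Op 2: insert a.com -> 10.0.0.6 (expiry=5+3=8). clock=5
Op 3: insert c.com -> 10.0.0.6 (expiry=5+2=7). clock=5
Op 4: tick 3 -> clock=8. purged={a.com,c.com}
Op 5: tick 6 -> clock=14.
Op 6: tick 7 -> clock=21.
Op 7: tick 8 -> clock=29.
Op 8: tick 9 -> clock=38.
Op 9: tick 5 -> clock=43.
Op 10: tick 1 -> clock=44.
Op 11: insert c.com -> 10.0.0.8 (expiry=44+6=50). clock=44
Op 12: insert a.com -> 10.0.0.8 (expiry=44+4=48). clock=44
Op 13: tick 2 -> clock=46.
Op 14: tick 1 -> clock=47.
Op 15: tick 7 -> clock=54. purged={a.com,c.com}
Op 16: insert b.com -> 10.0.0.2 (expiry=54+10=64). clock=54
Op 17: tick 6 -> clock=60.
Op 18: tick 8 -> clock=68. purged={b.com}
Op 19: insert c.com -> 10.0.0.3 (expiry=68+10=78). clock=68
Op 20: insert c.com -> 10.0.0.4 (expiry=68+6=74). clock=68
Op 21: tick 2 -> clock=70.
Op 22: insert a.com -> 10.0.0.2 (expiry=70+1=71). clock=70
Op 23: tick 10 -> clock=80. purged={a.com,c.com}
Op 24: tick 4 -> clock=84.
Op 25: tick 2 -> clock=86.
Op 26: tick 2 -> clock=88.
Op 27: tick 3 -> clock=91.
Op 28: insert a.com -> 10.0.0.8 (expiry=91+12=103). clock=91
Op 29: tick 4 -> clock=95.
lookup b.com: not in cache (expired or never inserted)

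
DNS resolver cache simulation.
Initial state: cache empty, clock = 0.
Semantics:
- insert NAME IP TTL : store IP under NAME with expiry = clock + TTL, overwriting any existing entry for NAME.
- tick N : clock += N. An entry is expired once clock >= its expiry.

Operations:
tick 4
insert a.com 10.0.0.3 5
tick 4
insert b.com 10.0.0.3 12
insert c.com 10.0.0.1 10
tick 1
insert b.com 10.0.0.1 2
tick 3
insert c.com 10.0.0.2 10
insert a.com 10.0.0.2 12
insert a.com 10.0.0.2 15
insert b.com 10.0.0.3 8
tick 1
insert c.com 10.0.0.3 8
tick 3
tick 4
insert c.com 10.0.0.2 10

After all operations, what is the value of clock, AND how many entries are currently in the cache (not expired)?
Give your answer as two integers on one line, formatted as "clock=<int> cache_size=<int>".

Op 1: tick 4 -> clock=4.
Op 2: insert a.com -> 10.0.0.3 (expiry=4+5=9). clock=4
Op 3: tick 4 -> clock=8.
Op 4: insert b.com -> 10.0.0.3 (expiry=8+12=20). clock=8
Op 5: insert c.com -> 10.0.0.1 (expiry=8+10=18). clock=8
Op 6: tick 1 -> clock=9. purged={a.com}
Op 7: insert b.com -> 10.0.0.1 (expiry=9+2=11). clock=9
Op 8: tick 3 -> clock=12. purged={b.com}
Op 9: insert c.com -> 10.0.0.2 (expiry=12+10=22). clock=12
Op 10: insert a.com -> 10.0.0.2 (expiry=12+12=24). clock=12
Op 11: insert a.com -> 10.0.0.2 (expiry=12+15=27). clock=12
Op 12: insert b.com -> 10.0.0.3 (expiry=12+8=20). clock=12
Op 13: tick 1 -> clock=13.
Op 14: insert c.com -> 10.0.0.3 (expiry=13+8=21). clock=13
Op 15: tick 3 -> clock=16.
Op 16: tick 4 -> clock=20. purged={b.com}
Op 17: insert c.com -> 10.0.0.2 (expiry=20+10=30). clock=20
Final clock = 20
Final cache (unexpired): {a.com,c.com} -> size=2

Answer: clock=20 cache_size=2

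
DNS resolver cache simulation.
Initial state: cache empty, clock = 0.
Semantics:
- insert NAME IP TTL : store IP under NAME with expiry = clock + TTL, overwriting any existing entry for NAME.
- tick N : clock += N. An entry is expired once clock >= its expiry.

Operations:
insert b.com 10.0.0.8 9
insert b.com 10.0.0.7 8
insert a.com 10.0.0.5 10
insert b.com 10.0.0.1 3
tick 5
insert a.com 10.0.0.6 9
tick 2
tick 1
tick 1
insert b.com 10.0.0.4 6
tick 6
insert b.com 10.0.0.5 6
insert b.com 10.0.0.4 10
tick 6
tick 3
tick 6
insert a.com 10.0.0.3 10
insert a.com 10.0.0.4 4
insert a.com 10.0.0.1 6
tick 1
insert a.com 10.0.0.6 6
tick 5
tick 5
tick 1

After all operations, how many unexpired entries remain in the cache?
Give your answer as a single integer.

Op 1: insert b.com -> 10.0.0.8 (expiry=0+9=9). clock=0
Op 2: insert b.com -> 10.0.0.7 (expiry=0+8=8). clock=0
Op 3: insert a.com -> 10.0.0.5 (expiry=0+10=10). clock=0
Op 4: insert b.com -> 10.0.0.1 (expiry=0+3=3). clock=0
Op 5: tick 5 -> clock=5. purged={b.com}
Op 6: insert a.com -> 10.0.0.6 (expiry=5+9=14). clock=5
Op 7: tick 2 -> clock=7.
Op 8: tick 1 -> clock=8.
Op 9: tick 1 -> clock=9.
Op 10: insert b.com -> 10.0.0.4 (expiry=9+6=15). clock=9
Op 11: tick 6 -> clock=15. purged={a.com,b.com}
Op 12: insert b.com -> 10.0.0.5 (expiry=15+6=21). clock=15
Op 13: insert b.com -> 10.0.0.4 (expiry=15+10=25). clock=15
Op 14: tick 6 -> clock=21.
Op 15: tick 3 -> clock=24.
Op 16: tick 6 -> clock=30. purged={b.com}
Op 17: insert a.com -> 10.0.0.3 (expiry=30+10=40). clock=30
Op 18: insert a.com -> 10.0.0.4 (expiry=30+4=34). clock=30
Op 19: insert a.com -> 10.0.0.1 (expiry=30+6=36). clock=30
Op 20: tick 1 -> clock=31.
Op 21: insert a.com -> 10.0.0.6 (expiry=31+6=37). clock=31
Op 22: tick 5 -> clock=36.
Op 23: tick 5 -> clock=41. purged={a.com}
Op 24: tick 1 -> clock=42.
Final cache (unexpired): {} -> size=0

Answer: 0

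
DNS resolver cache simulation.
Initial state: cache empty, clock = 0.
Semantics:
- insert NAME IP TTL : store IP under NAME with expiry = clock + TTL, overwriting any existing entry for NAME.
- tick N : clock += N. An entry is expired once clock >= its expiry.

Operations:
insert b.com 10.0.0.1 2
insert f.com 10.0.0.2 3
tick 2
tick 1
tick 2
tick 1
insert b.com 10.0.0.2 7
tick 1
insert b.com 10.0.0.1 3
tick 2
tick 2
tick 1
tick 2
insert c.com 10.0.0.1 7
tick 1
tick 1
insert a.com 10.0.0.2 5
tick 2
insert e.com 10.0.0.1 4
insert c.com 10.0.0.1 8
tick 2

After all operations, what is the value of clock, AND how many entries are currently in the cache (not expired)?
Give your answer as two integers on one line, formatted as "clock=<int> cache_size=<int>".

Op 1: insert b.com -> 10.0.0.1 (expiry=0+2=2). clock=0
Op 2: insert f.com -> 10.0.0.2 (expiry=0+3=3). clock=0
Op 3: tick 2 -> clock=2. purged={b.com}
Op 4: tick 1 -> clock=3. purged={f.com}
Op 5: tick 2 -> clock=5.
Op 6: tick 1 -> clock=6.
Op 7: insert b.com -> 10.0.0.2 (expiry=6+7=13). clock=6
Op 8: tick 1 -> clock=7.
Op 9: insert b.com -> 10.0.0.1 (expiry=7+3=10). clock=7
Op 10: tick 2 -> clock=9.
Op 11: tick 2 -> clock=11. purged={b.com}
Op 12: tick 1 -> clock=12.
Op 13: tick 2 -> clock=14.
Op 14: insert c.com -> 10.0.0.1 (expiry=14+7=21). clock=14
Op 15: tick 1 -> clock=15.
Op 16: tick 1 -> clock=16.
Op 17: insert a.com -> 10.0.0.2 (expiry=16+5=21). clock=16
Op 18: tick 2 -> clock=18.
Op 19: insert e.com -> 10.0.0.1 (expiry=18+4=22). clock=18
Op 20: insert c.com -> 10.0.0.1 (expiry=18+8=26). clock=18
Op 21: tick 2 -> clock=20.
Final clock = 20
Final cache (unexpired): {a.com,c.com,e.com} -> size=3

Answer: clock=20 cache_size=3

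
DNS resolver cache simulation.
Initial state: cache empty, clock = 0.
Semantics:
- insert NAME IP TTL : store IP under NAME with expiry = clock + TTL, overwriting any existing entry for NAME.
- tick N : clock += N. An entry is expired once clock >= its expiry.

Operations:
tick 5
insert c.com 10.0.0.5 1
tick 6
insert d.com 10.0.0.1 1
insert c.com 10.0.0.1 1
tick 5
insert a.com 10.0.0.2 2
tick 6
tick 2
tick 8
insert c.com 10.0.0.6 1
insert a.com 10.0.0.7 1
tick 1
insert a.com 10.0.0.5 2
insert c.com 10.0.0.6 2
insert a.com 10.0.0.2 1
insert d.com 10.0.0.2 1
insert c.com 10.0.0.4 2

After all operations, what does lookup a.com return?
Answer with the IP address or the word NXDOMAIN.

Answer: 10.0.0.2

Derivation:
Op 1: tick 5 -> clock=5.
Op 2: insert c.com -> 10.0.0.5 (expiry=5+1=6). clock=5
Op 3: tick 6 -> clock=11. purged={c.com}
Op 4: insert d.com -> 10.0.0.1 (expiry=11+1=12). clock=11
Op 5: insert c.com -> 10.0.0.1 (expiry=11+1=12). clock=11
Op 6: tick 5 -> clock=16. purged={c.com,d.com}
Op 7: insert a.com -> 10.0.0.2 (expiry=16+2=18). clock=16
Op 8: tick 6 -> clock=22. purged={a.com}
Op 9: tick 2 -> clock=24.
Op 10: tick 8 -> clock=32.
Op 11: insert c.com -> 10.0.0.6 (expiry=32+1=33). clock=32
Op 12: insert a.com -> 10.0.0.7 (expiry=32+1=33). clock=32
Op 13: tick 1 -> clock=33. purged={a.com,c.com}
Op 14: insert a.com -> 10.0.0.5 (expiry=33+2=35). clock=33
Op 15: insert c.com -> 10.0.0.6 (expiry=33+2=35). clock=33
Op 16: insert a.com -> 10.0.0.2 (expiry=33+1=34). clock=33
Op 17: insert d.com -> 10.0.0.2 (expiry=33+1=34). clock=33
Op 18: insert c.com -> 10.0.0.4 (expiry=33+2=35). clock=33
lookup a.com: present, ip=10.0.0.2 expiry=34 > clock=33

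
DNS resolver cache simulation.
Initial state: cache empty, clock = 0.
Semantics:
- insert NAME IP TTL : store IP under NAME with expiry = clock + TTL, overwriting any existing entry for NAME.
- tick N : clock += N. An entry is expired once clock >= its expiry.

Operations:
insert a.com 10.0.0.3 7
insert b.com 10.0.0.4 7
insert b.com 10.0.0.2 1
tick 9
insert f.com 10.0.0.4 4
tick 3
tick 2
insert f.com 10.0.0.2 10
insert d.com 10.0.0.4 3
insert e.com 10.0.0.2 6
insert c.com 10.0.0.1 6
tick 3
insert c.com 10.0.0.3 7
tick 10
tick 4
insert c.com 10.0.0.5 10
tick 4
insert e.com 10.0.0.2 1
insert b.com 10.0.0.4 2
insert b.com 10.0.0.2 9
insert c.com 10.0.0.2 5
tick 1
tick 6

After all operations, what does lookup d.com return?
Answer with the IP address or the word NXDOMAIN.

Answer: NXDOMAIN

Derivation:
Op 1: insert a.com -> 10.0.0.3 (expiry=0+7=7). clock=0
Op 2: insert b.com -> 10.0.0.4 (expiry=0+7=7). clock=0
Op 3: insert b.com -> 10.0.0.2 (expiry=0+1=1). clock=0
Op 4: tick 9 -> clock=9. purged={a.com,b.com}
Op 5: insert f.com -> 10.0.0.4 (expiry=9+4=13). clock=9
Op 6: tick 3 -> clock=12.
Op 7: tick 2 -> clock=14. purged={f.com}
Op 8: insert f.com -> 10.0.0.2 (expiry=14+10=24). clock=14
Op 9: insert d.com -> 10.0.0.4 (expiry=14+3=17). clock=14
Op 10: insert e.com -> 10.0.0.2 (expiry=14+6=20). clock=14
Op 11: insert c.com -> 10.0.0.1 (expiry=14+6=20). clock=14
Op 12: tick 3 -> clock=17. purged={d.com}
Op 13: insert c.com -> 10.0.0.3 (expiry=17+7=24). clock=17
Op 14: tick 10 -> clock=27. purged={c.com,e.com,f.com}
Op 15: tick 4 -> clock=31.
Op 16: insert c.com -> 10.0.0.5 (expiry=31+10=41). clock=31
Op 17: tick 4 -> clock=35.
Op 18: insert e.com -> 10.0.0.2 (expiry=35+1=36). clock=35
Op 19: insert b.com -> 10.0.0.4 (expiry=35+2=37). clock=35
Op 20: insert b.com -> 10.0.0.2 (expiry=35+9=44). clock=35
Op 21: insert c.com -> 10.0.0.2 (expiry=35+5=40). clock=35
Op 22: tick 1 -> clock=36. purged={e.com}
Op 23: tick 6 -> clock=42. purged={c.com}
lookup d.com: not in cache (expired or never inserted)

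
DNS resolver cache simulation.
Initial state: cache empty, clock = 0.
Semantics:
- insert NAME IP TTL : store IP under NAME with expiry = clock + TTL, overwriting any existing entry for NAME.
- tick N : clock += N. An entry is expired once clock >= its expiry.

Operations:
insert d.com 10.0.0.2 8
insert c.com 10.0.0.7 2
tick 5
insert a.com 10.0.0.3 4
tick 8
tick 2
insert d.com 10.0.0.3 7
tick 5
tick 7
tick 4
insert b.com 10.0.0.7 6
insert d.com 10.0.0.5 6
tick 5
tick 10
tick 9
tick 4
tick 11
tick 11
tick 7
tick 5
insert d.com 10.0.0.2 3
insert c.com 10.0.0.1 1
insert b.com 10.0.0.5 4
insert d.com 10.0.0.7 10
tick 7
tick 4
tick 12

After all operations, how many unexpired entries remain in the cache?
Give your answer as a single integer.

Op 1: insert d.com -> 10.0.0.2 (expiry=0+8=8). clock=0
Op 2: insert c.com -> 10.0.0.7 (expiry=0+2=2). clock=0
Op 3: tick 5 -> clock=5. purged={c.com}
Op 4: insert a.com -> 10.0.0.3 (expiry=5+4=9). clock=5
Op 5: tick 8 -> clock=13. purged={a.com,d.com}
Op 6: tick 2 -> clock=15.
Op 7: insert d.com -> 10.0.0.3 (expiry=15+7=22). clock=15
Op 8: tick 5 -> clock=20.
Op 9: tick 7 -> clock=27. purged={d.com}
Op 10: tick 4 -> clock=31.
Op 11: insert b.com -> 10.0.0.7 (expiry=31+6=37). clock=31
Op 12: insert d.com -> 10.0.0.5 (expiry=31+6=37). clock=31
Op 13: tick 5 -> clock=36.
Op 14: tick 10 -> clock=46. purged={b.com,d.com}
Op 15: tick 9 -> clock=55.
Op 16: tick 4 -> clock=59.
Op 17: tick 11 -> clock=70.
Op 18: tick 11 -> clock=81.
Op 19: tick 7 -> clock=88.
Op 20: tick 5 -> clock=93.
Op 21: insert d.com -> 10.0.0.2 (expiry=93+3=96). clock=93
Op 22: insert c.com -> 10.0.0.1 (expiry=93+1=94). clock=93
Op 23: insert b.com -> 10.0.0.5 (expiry=93+4=97). clock=93
Op 24: insert d.com -> 10.0.0.7 (expiry=93+10=103). clock=93
Op 25: tick 7 -> clock=100. purged={b.com,c.com}
Op 26: tick 4 -> clock=104. purged={d.com}
Op 27: tick 12 -> clock=116.
Final cache (unexpired): {} -> size=0

Answer: 0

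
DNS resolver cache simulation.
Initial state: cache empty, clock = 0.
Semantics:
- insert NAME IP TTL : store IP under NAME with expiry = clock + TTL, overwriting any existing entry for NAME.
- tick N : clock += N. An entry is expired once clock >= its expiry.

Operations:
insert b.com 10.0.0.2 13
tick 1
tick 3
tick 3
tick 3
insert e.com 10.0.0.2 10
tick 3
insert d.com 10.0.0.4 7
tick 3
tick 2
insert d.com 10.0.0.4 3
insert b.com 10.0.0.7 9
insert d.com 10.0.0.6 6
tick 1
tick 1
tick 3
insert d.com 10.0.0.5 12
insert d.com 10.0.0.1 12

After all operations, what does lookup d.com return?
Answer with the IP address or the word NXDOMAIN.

Answer: 10.0.0.1

Derivation:
Op 1: insert b.com -> 10.0.0.2 (expiry=0+13=13). clock=0
Op 2: tick 1 -> clock=1.
Op 3: tick 3 -> clock=4.
Op 4: tick 3 -> clock=7.
Op 5: tick 3 -> clock=10.
Op 6: insert e.com -> 10.0.0.2 (expiry=10+10=20). clock=10
Op 7: tick 3 -> clock=13. purged={b.com}
Op 8: insert d.com -> 10.0.0.4 (expiry=13+7=20). clock=13
Op 9: tick 3 -> clock=16.
Op 10: tick 2 -> clock=18.
Op 11: insert d.com -> 10.0.0.4 (expiry=18+3=21). clock=18
Op 12: insert b.com -> 10.0.0.7 (expiry=18+9=27). clock=18
Op 13: insert d.com -> 10.0.0.6 (expiry=18+6=24). clock=18
Op 14: tick 1 -> clock=19.
Op 15: tick 1 -> clock=20. purged={e.com}
Op 16: tick 3 -> clock=23.
Op 17: insert d.com -> 10.0.0.5 (expiry=23+12=35). clock=23
Op 18: insert d.com -> 10.0.0.1 (expiry=23+12=35). clock=23
lookup d.com: present, ip=10.0.0.1 expiry=35 > clock=23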